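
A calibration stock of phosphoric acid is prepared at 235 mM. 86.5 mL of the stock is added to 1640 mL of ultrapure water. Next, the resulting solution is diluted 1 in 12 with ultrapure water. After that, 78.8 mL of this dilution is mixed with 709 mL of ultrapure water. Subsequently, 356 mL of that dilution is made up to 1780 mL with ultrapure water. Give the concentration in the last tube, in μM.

19.6 μM

Overall dilution factor = 19.96 × 12 × 9.997 × 5 = 1.20 × 10⁴.
235 mM / 1.20 × 10⁴ = 0.0196 mM = 19.6 μM.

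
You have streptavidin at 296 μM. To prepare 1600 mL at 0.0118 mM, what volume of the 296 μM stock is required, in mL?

63.8 mL

0.0118 mM = 11.8 μM.
V₁ = C₂V₂/C₁ = 11.8 × 1600 / 296 = 63.8 mL.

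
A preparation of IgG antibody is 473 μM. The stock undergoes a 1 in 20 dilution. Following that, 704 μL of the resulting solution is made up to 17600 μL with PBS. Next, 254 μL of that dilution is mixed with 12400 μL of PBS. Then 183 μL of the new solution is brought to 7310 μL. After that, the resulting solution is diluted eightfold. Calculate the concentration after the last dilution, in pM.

59.4 pM

Overall dilution factor = 20 × 25 × 49.82 × 39.95 × 8 = 7.96 × 10⁶.
473 μM / 7.96 × 10⁶ = 5.94 × 10⁻⁵ μM = 59.4 pM.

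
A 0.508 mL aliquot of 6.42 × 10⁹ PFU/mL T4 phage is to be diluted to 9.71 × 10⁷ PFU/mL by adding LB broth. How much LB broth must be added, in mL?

V₂ = C₁V₁/C₂ = 6.42 × 10⁹ × 0.508 / 9.71 × 10⁷ = 33.6 mL.
Diluent to add = V₂ − V₁ = 33.6 − 0.508 = 33.1 mL.

33.1 mL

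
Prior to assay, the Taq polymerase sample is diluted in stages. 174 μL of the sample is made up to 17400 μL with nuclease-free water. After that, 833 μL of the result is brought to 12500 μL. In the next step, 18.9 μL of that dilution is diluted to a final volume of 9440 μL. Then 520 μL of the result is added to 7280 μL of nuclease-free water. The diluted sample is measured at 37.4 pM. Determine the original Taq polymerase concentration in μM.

Overall dilution factor = 100 × 15.01 × 499.5 × 15 = 1.12 × 10⁷.
Original = 37.4 pM × 1.12 × 10⁷ = 4.20 × 10⁸ pM = 420 μM.

420 μM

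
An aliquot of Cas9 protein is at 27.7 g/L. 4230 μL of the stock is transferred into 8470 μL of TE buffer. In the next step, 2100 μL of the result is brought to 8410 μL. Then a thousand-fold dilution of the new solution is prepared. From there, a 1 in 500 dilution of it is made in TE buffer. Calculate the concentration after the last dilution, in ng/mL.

Overall dilution factor = 3.002 × 4.005 × 1000 × 500 = 6.01 × 10⁶.
27.7 g/L / 6.01 × 10⁶ = 4.61 × 10⁻⁶ g/L = 4.61 ng/mL.

4.61 ng/mL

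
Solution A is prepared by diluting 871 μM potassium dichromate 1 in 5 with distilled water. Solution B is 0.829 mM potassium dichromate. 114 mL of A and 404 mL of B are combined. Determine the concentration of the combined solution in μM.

685 μM

C_A = 871 μM / 5 = 174 μM.
C_B = 0.829 mM = 829 μM.
C_mix = (C_A·V_A + C_B·V_B)/(V_A + V_B) = (174×114 + 829×404) / 518.0 = 685 μM.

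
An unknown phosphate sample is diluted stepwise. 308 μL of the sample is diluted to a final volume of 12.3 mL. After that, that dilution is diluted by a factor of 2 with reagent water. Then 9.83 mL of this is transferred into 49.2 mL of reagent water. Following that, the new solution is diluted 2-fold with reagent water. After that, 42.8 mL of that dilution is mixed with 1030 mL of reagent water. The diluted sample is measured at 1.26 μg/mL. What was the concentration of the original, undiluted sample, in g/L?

Overall dilution factor = 39.94 × 2 × 6.005 × 2 × 25.07 = 2.40 × 10⁴.
Original = 1.26 μg/mL × 2.40 × 10⁴ = 3.03 × 10⁴ μg/mL = 30.3 g/L.

30.3 g/L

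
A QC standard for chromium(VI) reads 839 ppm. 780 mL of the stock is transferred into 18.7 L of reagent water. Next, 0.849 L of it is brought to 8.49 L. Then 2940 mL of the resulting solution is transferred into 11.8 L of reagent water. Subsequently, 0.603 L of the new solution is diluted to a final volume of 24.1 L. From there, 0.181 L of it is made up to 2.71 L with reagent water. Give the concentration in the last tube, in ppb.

1.12 ppb

Overall dilution factor = 24.97 × 10 × 5.014 × 39.97 × 14.97 = 7.49 × 10⁵.
839 ppm / 7.49 × 10⁵ = 1.12 × 10⁻³ ppm = 1.12 ppb.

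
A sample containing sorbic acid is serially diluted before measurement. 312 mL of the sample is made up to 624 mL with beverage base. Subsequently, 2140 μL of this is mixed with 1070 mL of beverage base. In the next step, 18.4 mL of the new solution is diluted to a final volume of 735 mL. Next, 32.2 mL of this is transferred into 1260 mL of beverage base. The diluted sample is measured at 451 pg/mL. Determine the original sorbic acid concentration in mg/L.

724 mg/L

Overall dilution factor = 2 × 501 × 39.95 × 40.13 = 1.61 × 10⁶.
Original = 451 pg/mL × 1.61 × 10⁶ = 7.24 × 10⁸ pg/mL = 724 mg/L.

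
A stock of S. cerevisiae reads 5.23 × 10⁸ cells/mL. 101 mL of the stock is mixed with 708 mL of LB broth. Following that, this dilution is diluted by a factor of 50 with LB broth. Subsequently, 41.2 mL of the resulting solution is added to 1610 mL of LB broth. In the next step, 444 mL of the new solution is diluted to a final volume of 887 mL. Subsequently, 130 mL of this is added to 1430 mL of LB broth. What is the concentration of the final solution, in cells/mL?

Overall dilution factor = 8.010 × 50 × 40.08 × 1.998 × 12 = 3.85 × 10⁵.
5.23 × 10⁸ cells/mL / 3.85 × 10⁵ = 1360 cells/mL.

1360 cells/mL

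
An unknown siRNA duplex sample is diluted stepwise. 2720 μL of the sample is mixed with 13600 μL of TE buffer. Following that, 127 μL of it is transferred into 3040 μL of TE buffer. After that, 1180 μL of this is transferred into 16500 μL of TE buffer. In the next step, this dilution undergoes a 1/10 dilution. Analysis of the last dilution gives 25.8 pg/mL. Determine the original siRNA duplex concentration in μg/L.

Overall dilution factor = 6 × 24.94 × 14.98 × 10 = 2.24 × 10⁴.
Original = 25.8 pg/mL × 2.24 × 10⁴ = 5.78 × 10⁵ pg/mL = 578 μg/L.

578 μg/L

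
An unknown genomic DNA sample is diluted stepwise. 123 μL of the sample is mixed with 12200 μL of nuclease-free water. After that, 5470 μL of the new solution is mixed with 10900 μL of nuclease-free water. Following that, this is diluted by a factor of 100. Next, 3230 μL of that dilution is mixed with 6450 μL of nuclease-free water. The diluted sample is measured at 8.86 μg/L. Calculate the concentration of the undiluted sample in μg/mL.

Overall dilution factor = 100.2 × 2.993 × 100 × 2.997 = 8.99 × 10⁴.
Original = 8.86 μg/L × 8.99 × 10⁴ = 7.96 × 10⁵ μg/L = 796 μg/mL.

796 μg/mL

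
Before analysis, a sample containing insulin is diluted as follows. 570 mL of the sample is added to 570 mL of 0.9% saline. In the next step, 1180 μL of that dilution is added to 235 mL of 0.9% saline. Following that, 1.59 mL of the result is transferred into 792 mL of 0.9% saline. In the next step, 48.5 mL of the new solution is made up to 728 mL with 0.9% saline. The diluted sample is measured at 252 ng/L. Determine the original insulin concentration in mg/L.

756 mg/L

Overall dilution factor = 2 × 200.2 × 499.1 × 15.01 = 3.00 × 10⁶.
Original = 252 ng/L × 3.00 × 10⁶ = 7.56 × 10⁸ ng/L = 756 mg/L.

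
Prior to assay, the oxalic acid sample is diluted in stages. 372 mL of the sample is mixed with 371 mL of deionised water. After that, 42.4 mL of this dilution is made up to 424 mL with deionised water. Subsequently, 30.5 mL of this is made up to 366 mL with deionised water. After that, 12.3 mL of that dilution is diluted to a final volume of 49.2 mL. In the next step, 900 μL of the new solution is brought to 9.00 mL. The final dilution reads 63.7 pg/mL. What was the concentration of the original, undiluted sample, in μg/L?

611 μg/L

Overall dilution factor = 1.997 × 10 × 12 × 4 × 10 = 9587.
Original = 63.7 pg/mL × 9587 = 6.11 × 10⁵ pg/mL = 611 μg/L.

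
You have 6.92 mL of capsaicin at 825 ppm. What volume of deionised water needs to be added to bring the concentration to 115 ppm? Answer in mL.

42.7 mL

V₂ = C₁V₁/C₂ = 825 × 6.92 / 115 = 49.6 mL.
Diluent to add = V₂ − V₁ = 49.6 − 6.92 = 42.7 mL.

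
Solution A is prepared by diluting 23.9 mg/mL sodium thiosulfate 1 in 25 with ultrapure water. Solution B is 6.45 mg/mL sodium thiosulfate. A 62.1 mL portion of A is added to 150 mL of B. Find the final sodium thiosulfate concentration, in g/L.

4.84 g/L

C_A = 23.9 mg/mL / 25 = 0.956 mg/mL.
C_mix = (C_A·V_A + C_B·V_B)/(V_A + V_B) = (0.956×62.1 + 6.45×150) / 212.1 = 4.84 mg/mL = 4.84 g/L.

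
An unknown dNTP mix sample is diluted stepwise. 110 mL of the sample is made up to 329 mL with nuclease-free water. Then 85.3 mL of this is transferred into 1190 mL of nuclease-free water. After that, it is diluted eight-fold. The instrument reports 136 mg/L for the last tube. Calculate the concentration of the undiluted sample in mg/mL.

48.7 mg/mL

Overall dilution factor = 2.991 × 14.95 × 8 = 358.
Original = 136 mg/L × 358 = 4.87 × 10⁴ mg/L = 48.7 mg/mL.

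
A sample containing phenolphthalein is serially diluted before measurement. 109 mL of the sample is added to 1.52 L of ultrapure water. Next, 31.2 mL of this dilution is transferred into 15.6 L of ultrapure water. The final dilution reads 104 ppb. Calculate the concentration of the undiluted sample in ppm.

779 ppm

Overall dilution factor = 14.94 × 501 = 7487.
Original = 104 ppb × 7487 = 7.79 × 10⁵ ppb = 779 ppm.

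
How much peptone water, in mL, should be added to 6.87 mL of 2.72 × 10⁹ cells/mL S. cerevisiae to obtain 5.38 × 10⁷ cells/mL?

340 mL

V₂ = C₁V₁/C₂ = 2.72 × 10⁹ × 6.87 / 5.38 × 10⁷ = 347 mL.
Diluent to add = V₂ − V₁ = 347 − 6.87 = 340 mL.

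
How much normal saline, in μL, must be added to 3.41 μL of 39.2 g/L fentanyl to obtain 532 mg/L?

248 μL

532 mg/L = 0.532 g/L.
V₂ = C₁V₁/C₂ = 39.2 × 3.41 / 0.532 = 251 μL.
Diluent to add = V₂ − V₁ = 251 − 3.41 = 248 μL.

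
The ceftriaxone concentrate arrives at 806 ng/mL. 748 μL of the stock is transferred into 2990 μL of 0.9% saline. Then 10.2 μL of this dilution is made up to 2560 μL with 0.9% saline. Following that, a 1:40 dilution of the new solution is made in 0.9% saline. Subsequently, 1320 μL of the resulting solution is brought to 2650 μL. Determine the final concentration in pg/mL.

8.00 pg/mL

Overall dilution factor = 4.997 × 251.0 × 40 × 2.008 = 1.01 × 10⁵.
806 ng/mL / 1.01 × 10⁵ = 8.00 × 10⁻³ ng/mL = 8.00 pg/mL.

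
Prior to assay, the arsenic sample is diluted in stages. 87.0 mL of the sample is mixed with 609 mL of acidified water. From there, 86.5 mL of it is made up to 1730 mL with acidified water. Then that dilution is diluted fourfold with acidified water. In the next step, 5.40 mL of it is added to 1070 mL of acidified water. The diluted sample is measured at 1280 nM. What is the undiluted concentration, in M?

Overall dilution factor = 8 × 20 × 4 × 199.1 = 1.27 × 10⁵.
Original = 1280 nM × 1.27 × 10⁵ = 1.63 × 10⁸ nM = 0.163 M.

0.163 M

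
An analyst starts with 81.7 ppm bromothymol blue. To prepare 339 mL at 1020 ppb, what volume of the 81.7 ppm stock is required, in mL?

4.23 mL

1020 ppb = 1.02 ppm.
V₁ = C₂V₂/C₁ = 1.02 × 339 / 81.7 = 4.23 mL.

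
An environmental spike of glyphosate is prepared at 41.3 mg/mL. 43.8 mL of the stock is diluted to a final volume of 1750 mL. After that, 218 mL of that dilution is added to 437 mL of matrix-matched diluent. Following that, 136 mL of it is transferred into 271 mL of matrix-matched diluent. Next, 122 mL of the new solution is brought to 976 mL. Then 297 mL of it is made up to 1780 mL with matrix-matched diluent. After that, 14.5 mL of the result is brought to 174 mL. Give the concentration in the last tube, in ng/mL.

200 ng/mL

Overall dilution factor = 39.95 × 3.005 × 2.993 × 8 × 5.993 × 12 = 2.07 × 10⁵.
41.3 mg/mL / 2.07 × 10⁵ = 2.00 × 10⁻⁴ mg/mL = 200 ng/mL.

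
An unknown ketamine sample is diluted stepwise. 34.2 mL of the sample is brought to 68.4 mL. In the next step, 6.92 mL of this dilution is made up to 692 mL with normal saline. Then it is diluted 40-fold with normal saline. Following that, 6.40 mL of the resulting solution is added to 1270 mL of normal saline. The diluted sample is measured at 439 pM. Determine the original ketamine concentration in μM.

700 μM

Overall dilution factor = 2 × 100 × 40 × 199.4 = 1.60 × 10⁶.
Original = 439 pM × 1.60 × 10⁶ = 7.00 × 10⁸ pM = 700 μM.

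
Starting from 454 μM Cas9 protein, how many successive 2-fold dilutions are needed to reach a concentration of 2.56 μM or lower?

Need 2ⁿ ≥ 177, so n ≥ log(177)/log(2) = 7.47.
Minimum whole steps: n = 8.

8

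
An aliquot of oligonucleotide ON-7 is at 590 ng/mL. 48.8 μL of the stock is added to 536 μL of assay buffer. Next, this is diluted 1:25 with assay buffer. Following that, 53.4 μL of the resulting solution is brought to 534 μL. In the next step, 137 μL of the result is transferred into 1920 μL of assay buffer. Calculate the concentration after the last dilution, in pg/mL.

Overall dilution factor = 11.98 × 25 × 10 × 15.01 = 4.50 × 10⁴.
590 ng/mL / 4.50 × 10⁴ = 0.0131 ng/mL = 13.1 pg/mL.

13.1 pg/mL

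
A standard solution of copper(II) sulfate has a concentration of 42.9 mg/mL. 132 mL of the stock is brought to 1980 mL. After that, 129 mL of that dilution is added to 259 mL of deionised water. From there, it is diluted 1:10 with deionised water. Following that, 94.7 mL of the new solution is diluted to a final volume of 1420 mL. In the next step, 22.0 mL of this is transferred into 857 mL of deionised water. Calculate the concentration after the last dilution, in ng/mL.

159 ng/mL

Overall dilution factor = 15 × 3.008 × 10 × 14.99 × 39.95 = 2.70 × 10⁵.
42.9 mg/mL / 2.70 × 10⁵ = 1.59 × 10⁻⁴ mg/mL = 159 ng/mL.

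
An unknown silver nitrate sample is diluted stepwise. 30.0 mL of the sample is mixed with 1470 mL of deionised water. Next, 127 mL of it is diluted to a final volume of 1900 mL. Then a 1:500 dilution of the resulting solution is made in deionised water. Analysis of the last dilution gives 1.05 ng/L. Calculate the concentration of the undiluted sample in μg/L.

Overall dilution factor = 50 × 14.96 × 500 = 3.74 × 10⁵.
Original = 1.05 ng/L × 3.74 × 10⁵ = 3.93 × 10⁵ ng/L = 393 μg/L.

393 μg/L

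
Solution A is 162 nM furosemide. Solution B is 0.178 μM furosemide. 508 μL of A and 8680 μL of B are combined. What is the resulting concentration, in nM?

177 nM

C_B = 0.178 μM = 178 nM.
C_mix = (C_A·V_A + C_B·V_B)/(V_A + V_B) = (162×508 + 178×8680) / 9188 = 177 nM.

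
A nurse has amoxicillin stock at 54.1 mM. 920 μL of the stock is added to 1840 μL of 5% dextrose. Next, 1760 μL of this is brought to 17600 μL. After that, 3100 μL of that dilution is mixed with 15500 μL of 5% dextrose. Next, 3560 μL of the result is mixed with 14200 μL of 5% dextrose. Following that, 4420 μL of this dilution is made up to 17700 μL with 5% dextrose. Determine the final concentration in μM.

Overall dilution factor = 3 × 10 × 6 × 4.989 × 4.005 = 3596.
54.1 mM / 3596 = 0.0150 mM = 15.0 μM.

15.0 μM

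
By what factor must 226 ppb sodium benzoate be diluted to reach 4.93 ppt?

4.58 × 10⁴

Factor = C₀/C_target = 226 ppb / 4.93 ppt = 4.58 × 10⁴.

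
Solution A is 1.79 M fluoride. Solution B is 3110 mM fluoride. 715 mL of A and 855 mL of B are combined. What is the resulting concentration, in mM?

2510 mM

C_B = 3110 mM = 3.11 M.
C_mix = (C_A·V_A + C_B·V_B)/(V_A + V_B) = (1.79×715 + 3.11×855) / 1570 = 2.51 M = 2510 mM.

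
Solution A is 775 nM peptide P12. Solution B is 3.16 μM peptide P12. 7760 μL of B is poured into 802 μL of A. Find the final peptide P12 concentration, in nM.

C_B = 3.16 μM = 3160 nM.
C_mix = (C_A·V_A + C_B·V_B)/(V_A + V_B) = (775×802 + 3160×7760) / 8562 = 2937 nM.

2940 nM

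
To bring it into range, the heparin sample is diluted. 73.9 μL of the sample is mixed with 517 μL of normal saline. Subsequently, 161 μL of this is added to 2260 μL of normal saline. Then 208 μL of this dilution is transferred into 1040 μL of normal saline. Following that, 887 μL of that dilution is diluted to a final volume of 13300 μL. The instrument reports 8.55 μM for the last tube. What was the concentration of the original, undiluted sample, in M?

0.0925 M

Overall dilution factor = 7.996 × 15.04 × 6 × 14.99 = 1.08 × 10⁴.
Original = 8.55 μM × 1.08 × 10⁴ = 9.25 × 10⁴ μM = 0.0925 M.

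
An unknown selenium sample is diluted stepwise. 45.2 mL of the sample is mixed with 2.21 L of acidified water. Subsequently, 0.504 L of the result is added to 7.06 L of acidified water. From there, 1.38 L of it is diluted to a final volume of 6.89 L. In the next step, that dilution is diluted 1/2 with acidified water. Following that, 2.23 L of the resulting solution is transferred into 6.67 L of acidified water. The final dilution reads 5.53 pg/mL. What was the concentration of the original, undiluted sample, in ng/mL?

Overall dilution factor = 49.89 × 15.01 × 4.993 × 2 × 3.991 = 2.98 × 10⁴.
Original = 5.53 pg/mL × 2.98 × 10⁴ = 1.65 × 10⁵ pg/mL = 165 ng/mL.

165 ng/mL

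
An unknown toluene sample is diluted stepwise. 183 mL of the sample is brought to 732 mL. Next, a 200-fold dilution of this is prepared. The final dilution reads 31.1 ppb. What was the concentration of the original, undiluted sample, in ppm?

Overall dilution factor = 4 × 200 = 800.
Original = 31.1 ppb × 800 = 2.49 × 10⁴ ppb = 24.9 ppm.

24.9 ppm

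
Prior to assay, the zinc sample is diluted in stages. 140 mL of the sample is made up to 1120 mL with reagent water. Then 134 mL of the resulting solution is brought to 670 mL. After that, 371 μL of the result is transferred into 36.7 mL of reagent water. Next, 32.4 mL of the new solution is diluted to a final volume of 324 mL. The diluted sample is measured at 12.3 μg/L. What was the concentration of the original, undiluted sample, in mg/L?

Overall dilution factor = 8 × 5 × 99.92 × 10 = 4.00 × 10⁴.
Original = 12.3 μg/L × 4.00 × 10⁴ = 4.92 × 10⁵ μg/L = 492 mg/L.

492 mg/L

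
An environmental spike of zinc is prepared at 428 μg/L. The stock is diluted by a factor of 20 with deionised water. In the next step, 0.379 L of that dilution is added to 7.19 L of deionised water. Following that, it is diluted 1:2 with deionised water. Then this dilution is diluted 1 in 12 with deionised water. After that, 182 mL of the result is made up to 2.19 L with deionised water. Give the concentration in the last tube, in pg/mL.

3.71 pg/mL

Overall dilution factor = 20 × 19.97 × 2 × 12 × 12.03 = 1.15 × 10⁵.
428 μg/L / 1.15 × 10⁵ = 3.71 × 10⁻³ μg/L = 3.71 pg/mL.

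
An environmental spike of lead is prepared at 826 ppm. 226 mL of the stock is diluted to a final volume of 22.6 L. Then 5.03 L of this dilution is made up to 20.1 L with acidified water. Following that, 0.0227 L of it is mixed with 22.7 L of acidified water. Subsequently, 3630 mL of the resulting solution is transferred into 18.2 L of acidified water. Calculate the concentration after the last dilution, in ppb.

Overall dilution factor = 100 × 3.996 × 1001 × 6.014 = 2.41 × 10⁶.
826 ppm / 2.41 × 10⁶ = 3.43 × 10⁻⁴ ppm = 0.343 ppb.

0.343 ppb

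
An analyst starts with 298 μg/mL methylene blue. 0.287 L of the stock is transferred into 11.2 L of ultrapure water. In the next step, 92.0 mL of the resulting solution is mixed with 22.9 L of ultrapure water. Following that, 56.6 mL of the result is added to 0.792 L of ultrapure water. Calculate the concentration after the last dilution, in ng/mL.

1.99 ng/mL

Overall dilution factor = 40.02 × 249.9 × 14.99 = 1.50 × 10⁵.
298 μg/mL / 1.50 × 10⁵ = 1.99 × 10⁻³ μg/mL = 1.99 ng/mL.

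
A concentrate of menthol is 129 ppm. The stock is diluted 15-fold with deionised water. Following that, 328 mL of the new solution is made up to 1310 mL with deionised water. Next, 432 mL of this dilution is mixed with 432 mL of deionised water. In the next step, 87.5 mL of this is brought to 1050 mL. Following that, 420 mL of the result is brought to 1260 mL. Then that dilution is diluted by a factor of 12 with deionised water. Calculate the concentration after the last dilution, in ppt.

Overall dilution factor = 15 × 3.994 × 2 × 12 × 3 × 12 = 5.18 × 10⁴.
129 ppm / 5.18 × 10⁴ = 2.49 × 10⁻³ ppm = 2490 ppt.

2490 ppt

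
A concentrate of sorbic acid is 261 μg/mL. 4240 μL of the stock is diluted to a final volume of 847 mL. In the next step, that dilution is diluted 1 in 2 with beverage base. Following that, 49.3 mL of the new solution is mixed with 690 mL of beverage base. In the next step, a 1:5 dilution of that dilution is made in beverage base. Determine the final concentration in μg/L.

8.71 μg/L

Overall dilution factor = 199.8 × 2 × 15.00 × 5 = 3.00 × 10⁴.
261 μg/mL / 3.00 × 10⁴ = 8.71 × 10⁻³ μg/mL = 8.71 μg/L.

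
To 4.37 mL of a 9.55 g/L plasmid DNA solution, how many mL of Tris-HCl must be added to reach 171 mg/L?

240 mL

171 mg/L = 0.171 g/L.
V₂ = C₁V₁/C₂ = 9.55 × 4.37 / 0.171 = 244 mL.
Diluent to add = V₂ − V₁ = 244 − 4.37 = 240 mL.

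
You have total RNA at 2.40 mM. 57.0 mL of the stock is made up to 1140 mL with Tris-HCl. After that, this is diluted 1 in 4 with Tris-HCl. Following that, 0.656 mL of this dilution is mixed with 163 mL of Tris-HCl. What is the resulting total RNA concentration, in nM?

120 nM

Overall dilution factor = 20 × 4 × 249.5 = 2.00 × 10⁴.
2.40 mM / 2.00 × 10⁴ = 1.20 × 10⁻⁴ mM = 120 nM.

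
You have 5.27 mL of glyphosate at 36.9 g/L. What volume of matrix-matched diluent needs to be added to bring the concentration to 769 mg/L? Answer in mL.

769 mg/L = 0.769 g/L.
V₂ = C₁V₁/C₂ = 36.9 × 5.27 / 0.769 = 253 mL.
Diluent to add = V₂ − V₁ = 253 − 5.27 = 248 mL.

248 mL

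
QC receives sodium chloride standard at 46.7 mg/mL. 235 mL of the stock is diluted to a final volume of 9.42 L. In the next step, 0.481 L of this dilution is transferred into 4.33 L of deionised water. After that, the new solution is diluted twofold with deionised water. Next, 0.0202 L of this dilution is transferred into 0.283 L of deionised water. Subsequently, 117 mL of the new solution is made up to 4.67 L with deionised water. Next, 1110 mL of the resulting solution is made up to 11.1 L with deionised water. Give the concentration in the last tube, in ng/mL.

Overall dilution factor = 40.09 × 10.00 × 2 × 15.01 × 39.91 × 10 = 4.80 × 10⁶.
46.7 mg/mL / 4.80 × 10⁶ = 9.72 × 10⁻⁶ mg/mL = 9.72 ng/mL.

9.72 ng/mL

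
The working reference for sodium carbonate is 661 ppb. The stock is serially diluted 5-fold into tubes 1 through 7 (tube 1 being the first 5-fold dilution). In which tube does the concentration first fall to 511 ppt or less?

Tube n has concentration 661 ppb / 5ⁿ.
Need 5ⁿ ≥ 661 ppb / 511 ppt = 1294, so n ≥ 4.45.
First such tube: n = 5.

tube 5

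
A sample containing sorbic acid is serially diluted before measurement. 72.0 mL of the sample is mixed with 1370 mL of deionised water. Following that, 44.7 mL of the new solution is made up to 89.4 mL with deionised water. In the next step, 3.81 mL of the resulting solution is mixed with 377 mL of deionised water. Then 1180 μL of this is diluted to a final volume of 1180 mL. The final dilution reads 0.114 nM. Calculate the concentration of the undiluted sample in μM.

Overall dilution factor = 20.03 × 2 × 99.95 × 1000 = 4.00 × 10⁶.
Original = 0.114 nM × 4.00 × 10⁶ = 4.56 × 10⁵ nM = 456 μM.

456 μM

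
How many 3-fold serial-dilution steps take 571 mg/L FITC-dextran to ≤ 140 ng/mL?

8

Need 3ⁿ ≥ 4079, so n ≥ log(4079)/log(3) = 7.57.
Minimum whole steps: n = 8.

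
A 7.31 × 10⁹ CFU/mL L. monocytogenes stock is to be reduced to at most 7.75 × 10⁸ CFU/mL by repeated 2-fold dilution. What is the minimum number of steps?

4

Need 2ⁿ ≥ 9.43, so n ≥ log(9.43)/log(2) = 3.24.
Minimum whole steps: n = 4.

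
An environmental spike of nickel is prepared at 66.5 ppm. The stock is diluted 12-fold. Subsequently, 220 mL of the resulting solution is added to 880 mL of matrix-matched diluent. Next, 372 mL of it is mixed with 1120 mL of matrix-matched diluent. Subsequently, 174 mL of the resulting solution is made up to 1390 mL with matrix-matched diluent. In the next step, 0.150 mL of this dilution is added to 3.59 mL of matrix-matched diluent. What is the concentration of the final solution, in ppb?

1.39 ppb

Overall dilution factor = 12 × 5 × 4.011 × 7.989 × 24.93 = 4.79 × 10⁴.
66.5 ppm / 4.79 × 10⁴ = 1.39 × 10⁻³ ppm = 1.39 ppb.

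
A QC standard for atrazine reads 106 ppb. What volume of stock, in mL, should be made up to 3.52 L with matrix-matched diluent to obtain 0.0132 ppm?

0.0132 ppm = 13.2 ppb.
V₁ = C₂V₂/C₁ = 13.2 × 3.52 / 106 = 0.438 L = 438 mL.

438 mL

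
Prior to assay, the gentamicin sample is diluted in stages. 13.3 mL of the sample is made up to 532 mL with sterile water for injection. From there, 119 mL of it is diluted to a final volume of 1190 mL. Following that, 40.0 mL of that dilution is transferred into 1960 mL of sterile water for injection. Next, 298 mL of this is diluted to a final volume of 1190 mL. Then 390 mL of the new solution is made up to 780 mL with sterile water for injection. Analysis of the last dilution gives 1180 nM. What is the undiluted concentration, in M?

Overall dilution factor = 40 × 10 × 50 × 3.993 × 2 = 1.60 × 10⁵.
Original = 1180 nM × 1.60 × 10⁵ = 1.88 × 10⁸ nM = 0.188 M.

0.188 M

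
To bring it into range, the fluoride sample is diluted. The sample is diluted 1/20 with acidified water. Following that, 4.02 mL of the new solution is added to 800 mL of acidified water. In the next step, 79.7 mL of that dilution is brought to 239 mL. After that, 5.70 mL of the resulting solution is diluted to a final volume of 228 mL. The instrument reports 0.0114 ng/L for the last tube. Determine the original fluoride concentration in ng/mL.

5.47 ng/mL

Overall dilution factor = 20 × 200.0 × 2.999 × 40 = 4.80 × 10⁵.
Original = 0.0114 ng/L × 4.80 × 10⁵ = 5470 ng/L = 5.47 ng/mL.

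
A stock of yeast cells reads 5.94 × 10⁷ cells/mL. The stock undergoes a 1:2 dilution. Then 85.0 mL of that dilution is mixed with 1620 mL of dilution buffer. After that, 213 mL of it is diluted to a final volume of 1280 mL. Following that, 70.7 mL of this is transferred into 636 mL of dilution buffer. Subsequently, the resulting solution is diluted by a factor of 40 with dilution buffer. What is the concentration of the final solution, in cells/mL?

Overall dilution factor = 2 × 20.06 × 6.009 × 9.996 × 40 = 9.64 × 10⁴.
5.94 × 10⁷ cells/mL / 9.64 × 10⁴ = 616 cells/mL.

616 cells/mL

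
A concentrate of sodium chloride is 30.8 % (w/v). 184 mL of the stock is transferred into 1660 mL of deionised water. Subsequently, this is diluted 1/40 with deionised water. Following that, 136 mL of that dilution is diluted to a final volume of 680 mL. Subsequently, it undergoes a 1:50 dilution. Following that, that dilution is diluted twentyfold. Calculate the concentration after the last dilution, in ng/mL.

154 ng/mL

Overall dilution factor = 10.02 × 40 × 5 × 50 × 20 = 2.00 × 10⁶.
30.8 % (w/v) / 2.00 × 10⁶ = 1.54 × 10⁻⁵ % (w/v) = 154 ng/mL.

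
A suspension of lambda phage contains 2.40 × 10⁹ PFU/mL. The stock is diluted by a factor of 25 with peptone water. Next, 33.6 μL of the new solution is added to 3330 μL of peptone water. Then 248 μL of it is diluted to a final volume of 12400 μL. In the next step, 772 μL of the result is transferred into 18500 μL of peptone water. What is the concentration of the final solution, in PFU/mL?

768 PFU/mL

Overall dilution factor = 25 × 100.1 × 50 × 24.96 = 3.12 × 10⁶.
2.40 × 10⁹ PFU/mL / 3.12 × 10⁶ = 768 PFU/mL.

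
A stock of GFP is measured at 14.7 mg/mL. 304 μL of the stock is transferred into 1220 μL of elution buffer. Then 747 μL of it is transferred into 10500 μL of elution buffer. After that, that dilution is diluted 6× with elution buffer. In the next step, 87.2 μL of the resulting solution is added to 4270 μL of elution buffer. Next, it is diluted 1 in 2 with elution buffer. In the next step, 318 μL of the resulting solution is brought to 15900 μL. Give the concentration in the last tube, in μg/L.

6.50 μg/L

Overall dilution factor = 5.013 × 15.06 × 6 × 49.97 × 2 × 50 = 2.26 × 10⁶.
14.7 mg/mL / 2.26 × 10⁶ = 6.50 × 10⁻⁶ mg/mL = 6.50 μg/L.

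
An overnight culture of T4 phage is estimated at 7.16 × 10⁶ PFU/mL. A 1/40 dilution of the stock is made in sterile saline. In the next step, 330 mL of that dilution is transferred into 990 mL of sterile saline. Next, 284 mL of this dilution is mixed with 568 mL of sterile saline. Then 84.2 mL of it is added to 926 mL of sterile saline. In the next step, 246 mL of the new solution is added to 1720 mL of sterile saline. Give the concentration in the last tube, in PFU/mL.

Overall dilution factor = 40 × 4 × 3 × 12.00 × 7.992 = 4.60 × 10⁴.
7.16 × 10⁶ PFU/mL / 4.60 × 10⁴ = 156 PFU/mL.

156 PFU/mL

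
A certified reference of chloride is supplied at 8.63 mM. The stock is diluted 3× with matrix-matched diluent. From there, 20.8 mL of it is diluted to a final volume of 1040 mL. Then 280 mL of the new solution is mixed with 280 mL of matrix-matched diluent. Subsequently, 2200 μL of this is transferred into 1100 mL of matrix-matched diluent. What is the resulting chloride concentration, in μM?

0.0574 μM

Overall dilution factor = 3 × 50 × 2 × 501 = 1.50 × 10⁵.
8.63 mM / 1.50 × 10⁵ = 5.74 × 10⁻⁵ mM = 0.0574 μM.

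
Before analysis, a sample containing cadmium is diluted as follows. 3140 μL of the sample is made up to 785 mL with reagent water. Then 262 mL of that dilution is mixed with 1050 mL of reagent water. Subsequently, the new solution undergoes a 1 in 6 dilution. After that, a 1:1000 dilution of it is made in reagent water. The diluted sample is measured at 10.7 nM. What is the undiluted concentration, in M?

Overall dilution factor = 250 × 5.008 × 6 × 1000 = 7.51 × 10⁶.
Original = 10.7 nM × 7.51 × 10⁶ = 8.04 × 10⁷ nM = 0.0804 M.

0.0804 M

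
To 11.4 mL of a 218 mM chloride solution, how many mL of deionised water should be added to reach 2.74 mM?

V₂ = C₁V₁/C₂ = 218 × 11.4 / 2.74 = 907 mL.
Diluent to add = V₂ − V₁ = 907 − 11.4 = 896 mL.

896 mL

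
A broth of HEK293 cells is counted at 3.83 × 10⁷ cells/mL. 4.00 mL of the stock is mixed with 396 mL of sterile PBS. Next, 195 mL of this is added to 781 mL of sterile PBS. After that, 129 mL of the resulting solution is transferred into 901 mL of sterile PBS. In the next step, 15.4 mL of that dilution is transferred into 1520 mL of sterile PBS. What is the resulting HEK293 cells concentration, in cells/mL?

Overall dilution factor = 100 × 5.005 × 7.984 × 99.70 = 3.98 × 10⁵.
3.83 × 10⁷ cells/mL / 3.98 × 10⁵ = 96.1 cells/mL.

96.1 cells/mL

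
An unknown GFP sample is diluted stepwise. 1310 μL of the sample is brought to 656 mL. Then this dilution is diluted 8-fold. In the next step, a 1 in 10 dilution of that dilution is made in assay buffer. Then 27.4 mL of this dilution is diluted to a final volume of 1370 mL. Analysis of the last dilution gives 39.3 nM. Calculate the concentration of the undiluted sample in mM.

78.7 mM

Overall dilution factor = 500.8 × 8 × 10 × 50 = 2.00 × 10⁶.
Original = 39.3 nM × 2.00 × 10⁶ = 7.87 × 10⁷ nM = 78.7 mM.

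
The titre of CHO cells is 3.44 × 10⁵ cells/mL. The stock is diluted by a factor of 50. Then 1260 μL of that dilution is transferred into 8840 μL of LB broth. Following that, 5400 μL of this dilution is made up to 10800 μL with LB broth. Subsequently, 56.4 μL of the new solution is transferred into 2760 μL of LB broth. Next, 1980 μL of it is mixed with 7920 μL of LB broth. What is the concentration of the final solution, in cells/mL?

Overall dilution factor = 50 × 8.016 × 2 × 49.94 × 5 = 2.00 × 10⁵.
3.44 × 10⁵ cells/mL / 2.00 × 10⁵ = 1.72 cells/mL.

1.72 cells/mL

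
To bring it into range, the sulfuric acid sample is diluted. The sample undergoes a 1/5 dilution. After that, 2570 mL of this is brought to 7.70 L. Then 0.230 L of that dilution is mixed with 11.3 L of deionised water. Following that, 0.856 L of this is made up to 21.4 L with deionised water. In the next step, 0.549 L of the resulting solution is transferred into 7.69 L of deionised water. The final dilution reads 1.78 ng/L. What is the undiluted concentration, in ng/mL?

502 ng/mL

Overall dilution factor = 5 × 2.996 × 50.13 × 25 × 15.01 = 2.82 × 10⁵.
Original = 1.78 ng/L × 2.82 × 10⁵ = 5.02 × 10⁵ ng/L = 502 ng/mL.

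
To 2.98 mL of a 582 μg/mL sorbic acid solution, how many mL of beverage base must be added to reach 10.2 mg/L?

167 mL

10.2 mg/L = 10.2 μg/mL.
V₂ = C₁V₁/C₂ = 582 × 2.98 / 10.2 = 170 mL.
Diluent to add = V₂ − V₁ = 170 − 2.98 = 167 mL.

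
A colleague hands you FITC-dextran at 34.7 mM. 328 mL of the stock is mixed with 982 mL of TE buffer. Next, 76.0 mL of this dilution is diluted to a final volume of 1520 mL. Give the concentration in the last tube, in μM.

434 μM

Overall dilution factor = 3.994 × 20 = 79.9.
34.7 mM / 79.9 = 0.434 mM = 434 μM.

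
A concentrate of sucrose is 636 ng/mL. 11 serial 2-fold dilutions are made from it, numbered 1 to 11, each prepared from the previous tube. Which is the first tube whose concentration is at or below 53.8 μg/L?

Tube n has concentration 636 ng/mL / 2ⁿ.
Need 2ⁿ ≥ 636 ng/mL / 53.8 μg/L = 11.8, so n ≥ 3.56.
First such tube: n = 4.

tube 4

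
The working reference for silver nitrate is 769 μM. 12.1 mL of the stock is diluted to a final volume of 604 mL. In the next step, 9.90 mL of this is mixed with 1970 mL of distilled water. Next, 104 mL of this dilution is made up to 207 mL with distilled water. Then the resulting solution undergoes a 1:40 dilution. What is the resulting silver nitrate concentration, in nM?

0.968 nM

Overall dilution factor = 49.92 × 200.0 × 1.990 × 40 = 7.95 × 10⁵.
769 μM / 7.95 × 10⁵ = 9.68 × 10⁻⁴ μM = 0.968 nM.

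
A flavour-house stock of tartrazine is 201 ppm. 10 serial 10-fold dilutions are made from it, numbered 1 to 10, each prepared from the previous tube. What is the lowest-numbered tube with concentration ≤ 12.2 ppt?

Tube n has concentration 201 ppm / 10ⁿ.
Need 10ⁿ ≥ 201 ppm / 12.2 ppt = 1.65 × 10⁷, so n ≥ 7.22.
First such tube: n = 8.

tube 8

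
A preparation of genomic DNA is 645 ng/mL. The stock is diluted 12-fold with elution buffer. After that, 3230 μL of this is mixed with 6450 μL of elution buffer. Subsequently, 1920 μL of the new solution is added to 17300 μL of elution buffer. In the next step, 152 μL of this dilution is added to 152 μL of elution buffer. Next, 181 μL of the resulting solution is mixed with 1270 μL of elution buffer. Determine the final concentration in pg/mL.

112 pg/mL

Overall dilution factor = 12 × 2.997 × 10.01 × 2 × 8.017 = 5772.
645 ng/mL / 5772 = 0.112 ng/mL = 112 pg/mL.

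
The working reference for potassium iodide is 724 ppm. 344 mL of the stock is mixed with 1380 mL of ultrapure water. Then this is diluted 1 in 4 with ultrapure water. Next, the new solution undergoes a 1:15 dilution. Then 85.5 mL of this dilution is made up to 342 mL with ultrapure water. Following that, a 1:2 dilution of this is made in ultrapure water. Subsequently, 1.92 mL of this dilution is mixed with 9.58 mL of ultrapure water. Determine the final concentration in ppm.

0.0502 ppm

Overall dilution factor = 5.012 × 4 × 15 × 4 × 2 × 5.990 = 1.44 × 10⁴.
724 ppm / 1.44 × 10⁴ = 0.0502 ppm.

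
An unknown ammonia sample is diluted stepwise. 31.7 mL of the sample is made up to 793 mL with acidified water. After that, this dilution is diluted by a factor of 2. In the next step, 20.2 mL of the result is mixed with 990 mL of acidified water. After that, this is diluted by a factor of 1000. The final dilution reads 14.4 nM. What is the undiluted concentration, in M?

Overall dilution factor = 25.02 × 2 × 50.01 × 1000 = 2.50 × 10⁶.
Original = 14.4 nM × 2.50 × 10⁶ = 3.60 × 10⁷ nM = 0.0360 M.

0.0360 M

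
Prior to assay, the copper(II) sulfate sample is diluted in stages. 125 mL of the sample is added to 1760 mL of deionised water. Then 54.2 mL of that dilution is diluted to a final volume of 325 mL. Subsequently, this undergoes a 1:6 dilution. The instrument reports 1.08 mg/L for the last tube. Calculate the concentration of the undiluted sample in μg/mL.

586 μg/mL

Overall dilution factor = 15.08 × 5.996 × 6 = 543.
Original = 1.08 mg/L × 543 = 586 mg/L = 586 μg/mL.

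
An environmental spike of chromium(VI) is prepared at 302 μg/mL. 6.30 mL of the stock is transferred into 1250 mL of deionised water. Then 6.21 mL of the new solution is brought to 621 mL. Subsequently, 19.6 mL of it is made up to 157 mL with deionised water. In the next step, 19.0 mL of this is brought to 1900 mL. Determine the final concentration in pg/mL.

Overall dilution factor = 199.4 × 100 × 8.010 × 100 = 1.60 × 10⁷.
302 μg/mL / 1.60 × 10⁷ = 1.89 × 10⁻⁵ μg/mL = 18.9 pg/mL.

18.9 pg/mL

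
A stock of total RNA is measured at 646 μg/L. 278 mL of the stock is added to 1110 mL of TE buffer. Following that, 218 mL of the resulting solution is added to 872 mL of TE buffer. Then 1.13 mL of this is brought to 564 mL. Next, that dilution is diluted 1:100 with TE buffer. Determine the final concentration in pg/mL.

Overall dilution factor = 4.993 × 5 × 499.1 × 100 = 1.25 × 10⁶.
646 μg/L / 1.25 × 10⁶ = 5.18 × 10⁻⁴ μg/L = 0.518 pg/mL.

0.518 pg/mL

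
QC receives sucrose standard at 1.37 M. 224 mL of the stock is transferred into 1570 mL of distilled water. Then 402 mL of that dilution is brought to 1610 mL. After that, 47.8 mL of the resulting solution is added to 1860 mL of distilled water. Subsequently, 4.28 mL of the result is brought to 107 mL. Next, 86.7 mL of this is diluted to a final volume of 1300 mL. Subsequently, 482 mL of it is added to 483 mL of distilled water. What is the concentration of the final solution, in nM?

Overall dilution factor = 8.009 × 4.005 × 39.91 × 25 × 14.99 × 2.002 = 9.61 × 10⁵.
1.37 M / 9.61 × 10⁵ = 1.43 × 10⁻⁶ M = 1430 nM.

1430 nM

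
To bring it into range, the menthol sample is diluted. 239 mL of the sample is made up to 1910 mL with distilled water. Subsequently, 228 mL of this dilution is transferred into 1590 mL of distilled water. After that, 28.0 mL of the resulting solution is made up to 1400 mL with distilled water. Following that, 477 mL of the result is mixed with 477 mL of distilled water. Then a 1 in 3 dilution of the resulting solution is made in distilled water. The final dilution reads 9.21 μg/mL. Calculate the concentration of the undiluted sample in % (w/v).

17.6 % (w/v)

Overall dilution factor = 7.992 × 7.974 × 50 × 2 × 3 = 1.91 × 10⁴.
Original = 9.21 μg/mL × 1.91 × 10⁴ = 1.76 × 10⁵ μg/mL = 17.6 % (w/v).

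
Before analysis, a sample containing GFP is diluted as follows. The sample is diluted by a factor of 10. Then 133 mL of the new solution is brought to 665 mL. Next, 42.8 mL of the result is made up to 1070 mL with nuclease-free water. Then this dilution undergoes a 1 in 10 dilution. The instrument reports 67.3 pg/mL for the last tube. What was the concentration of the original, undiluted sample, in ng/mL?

841 ng/mL

Overall dilution factor = 10 × 5 × 25 × 10 = 1.25 × 10⁴.
Original = 67.3 pg/mL × 1.25 × 10⁴ = 8.41 × 10⁵ pg/mL = 841 ng/mL.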